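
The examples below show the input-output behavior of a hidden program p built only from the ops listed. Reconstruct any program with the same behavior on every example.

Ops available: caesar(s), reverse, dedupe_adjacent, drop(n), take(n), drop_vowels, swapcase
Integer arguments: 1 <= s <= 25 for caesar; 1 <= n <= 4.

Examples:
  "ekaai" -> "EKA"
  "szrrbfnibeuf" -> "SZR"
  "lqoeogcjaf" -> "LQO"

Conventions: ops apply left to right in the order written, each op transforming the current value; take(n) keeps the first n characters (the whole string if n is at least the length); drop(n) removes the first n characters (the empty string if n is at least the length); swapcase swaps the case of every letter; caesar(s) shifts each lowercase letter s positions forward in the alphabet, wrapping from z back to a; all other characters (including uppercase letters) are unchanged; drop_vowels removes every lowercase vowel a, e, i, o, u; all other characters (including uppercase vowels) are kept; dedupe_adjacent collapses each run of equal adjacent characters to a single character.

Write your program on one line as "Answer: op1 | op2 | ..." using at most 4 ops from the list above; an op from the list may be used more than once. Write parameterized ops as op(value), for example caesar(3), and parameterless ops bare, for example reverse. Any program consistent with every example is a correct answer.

swapcase | take(4) | take(3)

Check, running the answer program on each example:
  "ekaai" -> "EKAAI" -> "EKAA" -> "EKA"
  "szrrbfnibeuf" -> "SZRRBFNIBEUF" -> "SZRR" -> "SZR"
  "lqoeogcjaf" -> "LQOEOGCJAF" -> "LQOE" -> "LQO"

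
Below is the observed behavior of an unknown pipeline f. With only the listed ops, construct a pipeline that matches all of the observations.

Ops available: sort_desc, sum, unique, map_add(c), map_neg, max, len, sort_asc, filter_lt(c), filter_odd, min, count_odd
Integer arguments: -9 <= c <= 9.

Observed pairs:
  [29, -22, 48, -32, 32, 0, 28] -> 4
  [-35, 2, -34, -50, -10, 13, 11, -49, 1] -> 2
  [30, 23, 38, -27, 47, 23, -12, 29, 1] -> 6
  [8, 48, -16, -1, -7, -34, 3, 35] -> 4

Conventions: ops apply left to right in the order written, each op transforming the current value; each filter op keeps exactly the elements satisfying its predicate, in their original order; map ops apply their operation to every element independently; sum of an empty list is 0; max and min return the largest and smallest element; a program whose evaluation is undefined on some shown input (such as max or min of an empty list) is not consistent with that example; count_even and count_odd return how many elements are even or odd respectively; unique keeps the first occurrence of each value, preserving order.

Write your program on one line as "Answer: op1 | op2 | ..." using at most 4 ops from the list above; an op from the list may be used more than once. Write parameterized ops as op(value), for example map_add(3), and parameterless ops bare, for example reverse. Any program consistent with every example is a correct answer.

map_neg | filter_lt(-2) | map_add(-8) | len

Check, running the answer program on each example:
  [29, -22, 48, -32, 32, 0, 28] -> [-29, 22, -48, 32, -32, 0, -28] -> [-29, -48, -32, -28] -> [-37, -56, -40, -36] -> 4
  [-35, 2, -34, -50, -10, 13, 11, -49, 1] -> [35, -2, 34, 50, 10, -13, -11, 49, -1] -> [-13, -11] -> [-21, -19] -> 2
  [30, 23, 38, -27, 47, 23, -12, 29, 1] -> [-30, -23, -38, 27, -47, -23, 12, -29, -1] -> [-30, -23, -38, -47, -23, -29] -> [-38, -31, -46, -55, -31, -37] -> 6
  [8, 48, -16, -1, -7, -34, 3, 35] -> [-8, -48, 16, 1, 7, 34, -3, -35] -> [-8, -48, -3, -35] -> [-16, -56, -11, -43] -> 4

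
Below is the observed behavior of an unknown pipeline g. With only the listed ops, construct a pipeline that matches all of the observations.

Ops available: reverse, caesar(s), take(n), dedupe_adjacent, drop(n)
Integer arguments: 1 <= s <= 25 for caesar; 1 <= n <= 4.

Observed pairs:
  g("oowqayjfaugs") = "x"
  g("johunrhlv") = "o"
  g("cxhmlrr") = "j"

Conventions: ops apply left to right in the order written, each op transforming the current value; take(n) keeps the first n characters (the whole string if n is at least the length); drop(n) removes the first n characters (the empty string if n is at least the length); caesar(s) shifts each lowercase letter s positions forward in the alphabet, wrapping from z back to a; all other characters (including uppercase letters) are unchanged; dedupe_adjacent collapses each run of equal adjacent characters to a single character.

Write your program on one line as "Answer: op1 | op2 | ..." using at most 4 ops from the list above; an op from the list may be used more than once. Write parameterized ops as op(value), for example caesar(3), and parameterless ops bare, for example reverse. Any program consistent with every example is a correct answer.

reverse | caesar(23) | drop(3) | take(1)

Check, running the answer program on each example:
  "oowqayjfaugs" -> "sguafjyaqwoo" -> "pdrxcgvxntll" -> "xcgvxntll" -> "x"
  "johunrhlv" -> "vlhrnuhoj" -> "sieokrelg" -> "okrelg" -> "o"
  "cxhmlrr" -> "rrlmhxc" -> "ooijeuz" -> "jeuz" -> "j"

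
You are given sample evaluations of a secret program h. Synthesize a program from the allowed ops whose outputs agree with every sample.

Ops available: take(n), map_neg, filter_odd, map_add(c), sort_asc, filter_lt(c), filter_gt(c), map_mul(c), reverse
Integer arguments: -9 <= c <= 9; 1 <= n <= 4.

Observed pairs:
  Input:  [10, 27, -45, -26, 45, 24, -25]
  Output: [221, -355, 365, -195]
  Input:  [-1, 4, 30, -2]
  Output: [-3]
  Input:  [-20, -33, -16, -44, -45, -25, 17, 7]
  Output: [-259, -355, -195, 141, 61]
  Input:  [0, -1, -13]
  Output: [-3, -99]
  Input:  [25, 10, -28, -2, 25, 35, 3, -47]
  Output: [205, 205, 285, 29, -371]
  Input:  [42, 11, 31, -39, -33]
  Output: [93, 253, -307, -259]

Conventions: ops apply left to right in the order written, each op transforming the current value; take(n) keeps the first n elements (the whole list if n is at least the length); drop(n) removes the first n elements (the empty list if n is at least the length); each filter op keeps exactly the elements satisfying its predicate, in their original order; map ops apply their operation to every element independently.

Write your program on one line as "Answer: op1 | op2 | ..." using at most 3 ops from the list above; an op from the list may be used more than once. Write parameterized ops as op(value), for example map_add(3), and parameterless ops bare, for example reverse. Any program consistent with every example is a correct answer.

filter_odd | map_mul(8) | map_add(5)

Check, running the answer program on each example:
  [10, 27, -45, -26, 45, 24, -25] -> [27, -45, 45, -25] -> [216, -360, 360, -200] -> [221, -355, 365, -195]
  [-1, 4, 30, -2] -> [-1] -> [-8] -> [-3]
  [-20, -33, -16, -44, -45, -25, 17, 7] -> [-33, -45, -25, 17, 7] -> [-264, -360, -200, 136, 56] -> [-259, -355, -195, 141, 61]
  [0, -1, -13] -> [-1, -13] -> [-8, -104] -> [-3, -99]
  [25, 10, -28, -2, 25, 35, 3, -47] -> [25, 25, 35, 3, -47] -> [200, 200, 280, 24, -376] -> [205, 205, 285, 29, -371]
  [42, 11, 31, -39, -33] -> [11, 31, -39, -33] -> [88, 248, -312, -264] -> [93, 253, -307, -259]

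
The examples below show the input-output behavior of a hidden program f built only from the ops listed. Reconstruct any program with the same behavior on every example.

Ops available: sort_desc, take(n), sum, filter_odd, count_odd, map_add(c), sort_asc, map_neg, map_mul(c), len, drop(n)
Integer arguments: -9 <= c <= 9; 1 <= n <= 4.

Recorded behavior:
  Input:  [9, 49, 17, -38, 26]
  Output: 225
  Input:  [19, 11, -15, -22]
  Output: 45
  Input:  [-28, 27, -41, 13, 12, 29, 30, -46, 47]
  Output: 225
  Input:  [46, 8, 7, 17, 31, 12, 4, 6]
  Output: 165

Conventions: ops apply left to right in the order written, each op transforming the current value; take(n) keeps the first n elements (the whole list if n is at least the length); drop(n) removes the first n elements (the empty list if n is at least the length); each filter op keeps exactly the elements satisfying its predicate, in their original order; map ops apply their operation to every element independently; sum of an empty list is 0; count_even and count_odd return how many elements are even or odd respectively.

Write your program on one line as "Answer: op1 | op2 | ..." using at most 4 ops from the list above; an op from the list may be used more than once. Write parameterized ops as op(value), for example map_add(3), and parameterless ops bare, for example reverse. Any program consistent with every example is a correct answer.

filter_odd | map_mul(3) | sort_asc | sum

Check, running the answer program on each example:
  [9, 49, 17, -38, 26] -> [9, 49, 17] -> [27, 147, 51] -> [27, 51, 147] -> 225
  [19, 11, -15, -22] -> [19, 11, -15] -> [57, 33, -45] -> [-45, 33, 57] -> 45
  [-28, 27, -41, 13, 12, 29, 30, -46, 47] -> [27, -41, 13, 29, 47] -> [81, -123, 39, 87, 141] -> [-123, 39, 81, 87, 141] -> 225
  [46, 8, 7, 17, 31, 12, 4, 6] -> [7, 17, 31] -> [21, 51, 93] -> [21, 51, 93] -> 165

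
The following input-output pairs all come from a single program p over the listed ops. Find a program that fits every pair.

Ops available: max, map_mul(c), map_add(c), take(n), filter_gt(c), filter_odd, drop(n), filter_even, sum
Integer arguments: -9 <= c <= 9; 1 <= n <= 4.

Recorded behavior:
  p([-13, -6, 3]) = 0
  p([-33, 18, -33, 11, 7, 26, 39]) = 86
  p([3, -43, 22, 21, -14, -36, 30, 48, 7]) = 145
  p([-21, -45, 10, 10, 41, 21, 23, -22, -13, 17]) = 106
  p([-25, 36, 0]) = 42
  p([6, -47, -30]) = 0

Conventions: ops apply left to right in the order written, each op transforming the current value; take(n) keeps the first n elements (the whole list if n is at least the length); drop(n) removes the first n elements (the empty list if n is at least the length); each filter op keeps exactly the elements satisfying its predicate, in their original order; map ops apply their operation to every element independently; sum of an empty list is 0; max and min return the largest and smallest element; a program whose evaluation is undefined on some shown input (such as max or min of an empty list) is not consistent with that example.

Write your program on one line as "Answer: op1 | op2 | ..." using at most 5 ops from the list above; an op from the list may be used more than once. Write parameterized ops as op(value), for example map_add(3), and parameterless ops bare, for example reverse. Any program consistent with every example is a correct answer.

filter_gt(6) | map_add(6) | take(4) | sum

Check, running the answer program on each example:
  [-13, -6, 3] -> [] -> [] -> [] -> 0
  [-33, 18, -33, 11, 7, 26, 39] -> [18, 11, 7, 26, 39] -> [24, 17, 13, 32, 45] -> [24, 17, 13, 32] -> 86
  [3, -43, 22, 21, -14, -36, 30, 48, 7] -> [22, 21, 30, 48, 7] -> [28, 27, 36, 54, 13] -> [28, 27, 36, 54] -> 145
  [-21, -45, 10, 10, 41, 21, 23, -22, -13, 17] -> [10, 10, 41, 21, 23, 17] -> [16, 16, 47, 27, 29, 23] -> [16, 16, 47, 27] -> 106
  [-25, 36, 0] -> [36] -> [42] -> [42] -> 42
  [6, -47, -30] -> [] -> [] -> [] -> 0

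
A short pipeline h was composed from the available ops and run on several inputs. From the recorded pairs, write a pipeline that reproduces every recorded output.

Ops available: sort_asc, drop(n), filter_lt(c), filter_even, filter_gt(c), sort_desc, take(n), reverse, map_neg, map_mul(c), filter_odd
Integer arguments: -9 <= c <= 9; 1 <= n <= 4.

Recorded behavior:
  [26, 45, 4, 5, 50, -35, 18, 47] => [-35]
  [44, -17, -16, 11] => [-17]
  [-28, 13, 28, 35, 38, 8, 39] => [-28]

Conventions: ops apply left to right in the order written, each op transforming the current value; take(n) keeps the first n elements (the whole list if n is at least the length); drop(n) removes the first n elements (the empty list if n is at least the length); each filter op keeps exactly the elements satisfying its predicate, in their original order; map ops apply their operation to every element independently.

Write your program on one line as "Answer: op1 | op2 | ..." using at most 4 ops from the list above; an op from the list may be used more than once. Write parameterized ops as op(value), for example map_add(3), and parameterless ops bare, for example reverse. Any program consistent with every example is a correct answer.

filter_lt(6) | filter_lt(4) | take(1)

Check, running the answer program on each example:
  [26, 45, 4, 5, 50, -35, 18, 47] -> [4, 5, -35] -> [-35] -> [-35]
  [44, -17, -16, 11] -> [-17, -16] -> [-17, -16] -> [-17]
  [-28, 13, 28, 35, 38, 8, 39] -> [-28] -> [-28] -> [-28]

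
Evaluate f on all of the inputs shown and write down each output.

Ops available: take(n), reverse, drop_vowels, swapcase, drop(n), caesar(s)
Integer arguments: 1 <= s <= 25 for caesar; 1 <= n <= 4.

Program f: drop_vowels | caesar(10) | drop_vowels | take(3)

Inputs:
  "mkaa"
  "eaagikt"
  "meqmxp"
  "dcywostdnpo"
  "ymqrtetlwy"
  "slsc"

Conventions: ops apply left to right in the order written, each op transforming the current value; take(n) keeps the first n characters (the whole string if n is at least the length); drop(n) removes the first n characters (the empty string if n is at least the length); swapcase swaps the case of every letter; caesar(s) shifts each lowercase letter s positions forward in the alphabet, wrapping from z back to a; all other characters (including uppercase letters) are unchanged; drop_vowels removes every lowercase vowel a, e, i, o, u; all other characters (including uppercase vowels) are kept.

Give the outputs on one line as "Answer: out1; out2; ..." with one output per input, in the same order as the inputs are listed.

"w"; "qd"; "wwh"; "nmg"; "wbd"; "cvc"

Execution, op by op:
  "mkaa" -> "mk" -> "wu" -> "w" -> "w"
  "eaagikt" -> "gkt" -> "qud" -> "qd" -> "qd"
  "meqmxp" -> "mqmxp" -> "wawhz" -> "wwhz" -> "wwh"
  "dcywostdnpo" -> "dcywstdnp" -> "nmigcdnxz" -> "nmgcdnxz" -> "nmg"
  "ymqrtetlwy" -> "ymqrttlwy" -> "iwabddvgi" -> "wbddvg" -> "wbd"
  "slsc" -> "slsc" -> "cvcm" -> "cvcm" -> "cvc"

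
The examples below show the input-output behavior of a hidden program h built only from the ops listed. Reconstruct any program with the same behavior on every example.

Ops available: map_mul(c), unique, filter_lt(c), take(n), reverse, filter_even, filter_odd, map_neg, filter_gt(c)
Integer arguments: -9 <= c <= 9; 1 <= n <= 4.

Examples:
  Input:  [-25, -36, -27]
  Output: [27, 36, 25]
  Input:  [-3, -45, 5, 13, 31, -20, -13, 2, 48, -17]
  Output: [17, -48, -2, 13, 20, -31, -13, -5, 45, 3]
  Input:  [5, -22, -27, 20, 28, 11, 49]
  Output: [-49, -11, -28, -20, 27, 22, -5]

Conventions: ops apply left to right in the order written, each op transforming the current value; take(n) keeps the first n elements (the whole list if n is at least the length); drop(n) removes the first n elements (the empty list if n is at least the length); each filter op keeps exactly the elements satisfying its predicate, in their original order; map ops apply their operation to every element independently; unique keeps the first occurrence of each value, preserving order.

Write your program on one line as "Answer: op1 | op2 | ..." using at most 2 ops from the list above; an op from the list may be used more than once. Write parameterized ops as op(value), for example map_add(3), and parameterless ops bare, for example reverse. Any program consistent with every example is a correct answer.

reverse | map_neg

Check, running the answer program on each example:
  [-25, -36, -27] -> [-27, -36, -25] -> [27, 36, 25]
  [-3, -45, 5, 13, 31, -20, -13, 2, 48, -17] -> [-17, 48, 2, -13, -20, 31, 13, 5, -45, -3] -> [17, -48, -2, 13, 20, -31, -13, -5, 45, 3]
  [5, -22, -27, 20, 28, 11, 49] -> [49, 11, 28, 20, -27, -22, 5] -> [-49, -11, -28, -20, 27, 22, -5]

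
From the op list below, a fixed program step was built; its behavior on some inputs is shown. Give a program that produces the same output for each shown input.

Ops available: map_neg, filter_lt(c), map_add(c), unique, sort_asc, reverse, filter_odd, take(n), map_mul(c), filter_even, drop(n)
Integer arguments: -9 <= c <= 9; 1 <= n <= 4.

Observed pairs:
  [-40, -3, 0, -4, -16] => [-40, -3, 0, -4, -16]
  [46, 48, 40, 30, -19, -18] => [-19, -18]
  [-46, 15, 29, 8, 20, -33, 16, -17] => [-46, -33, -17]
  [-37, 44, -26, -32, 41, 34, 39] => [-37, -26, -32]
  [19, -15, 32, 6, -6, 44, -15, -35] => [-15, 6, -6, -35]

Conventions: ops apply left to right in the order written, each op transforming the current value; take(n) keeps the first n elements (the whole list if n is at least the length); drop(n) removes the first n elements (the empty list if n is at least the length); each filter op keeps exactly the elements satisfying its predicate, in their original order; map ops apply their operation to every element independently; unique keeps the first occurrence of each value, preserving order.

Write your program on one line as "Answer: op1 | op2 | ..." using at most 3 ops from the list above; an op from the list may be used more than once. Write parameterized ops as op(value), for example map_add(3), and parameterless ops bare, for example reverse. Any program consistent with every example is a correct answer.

unique | filter_lt(8)

Check, running the answer program on each example:
  [-40, -3, 0, -4, -16] -> [-40, -3, 0, -4, -16] -> [-40, -3, 0, -4, -16]
  [46, 48, 40, 30, -19, -18] -> [46, 48, 40, 30, -19, -18] -> [-19, -18]
  [-46, 15, 29, 8, 20, -33, 16, -17] -> [-46, 15, 29, 8, 20, -33, 16, -17] -> [-46, -33, -17]
  [-37, 44, -26, -32, 41, 34, 39] -> [-37, 44, -26, -32, 41, 34, 39] -> [-37, -26, -32]
  [19, -15, 32, 6, -6, 44, -15, -35] -> [19, -15, 32, 6, -6, 44, -35] -> [-15, 6, -6, -35]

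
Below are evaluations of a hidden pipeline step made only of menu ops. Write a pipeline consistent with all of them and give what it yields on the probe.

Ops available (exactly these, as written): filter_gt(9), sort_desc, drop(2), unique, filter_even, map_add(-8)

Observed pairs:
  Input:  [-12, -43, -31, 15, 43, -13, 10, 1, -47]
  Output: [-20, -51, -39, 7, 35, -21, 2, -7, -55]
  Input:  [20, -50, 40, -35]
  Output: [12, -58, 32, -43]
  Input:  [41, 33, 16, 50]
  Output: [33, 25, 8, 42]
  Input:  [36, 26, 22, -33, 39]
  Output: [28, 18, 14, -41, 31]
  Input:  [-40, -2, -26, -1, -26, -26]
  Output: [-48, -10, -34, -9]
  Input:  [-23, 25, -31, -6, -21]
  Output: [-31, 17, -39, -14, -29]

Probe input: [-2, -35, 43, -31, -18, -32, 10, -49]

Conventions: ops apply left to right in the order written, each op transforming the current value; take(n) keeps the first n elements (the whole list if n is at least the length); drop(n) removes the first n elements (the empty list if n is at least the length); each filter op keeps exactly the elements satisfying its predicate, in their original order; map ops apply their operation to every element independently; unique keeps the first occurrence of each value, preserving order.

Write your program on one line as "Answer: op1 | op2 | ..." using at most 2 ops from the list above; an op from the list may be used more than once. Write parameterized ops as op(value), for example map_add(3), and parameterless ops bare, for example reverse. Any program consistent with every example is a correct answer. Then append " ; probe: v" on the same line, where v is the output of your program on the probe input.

unique | map_add(-8) ; probe: [-10, -43, 35, -39, -26, -40, 2, -57]

Check, running the answer program on each example:
  [-12, -43, -31, 15, 43, -13, 10, 1, -47] -> [-12, -43, -31, 15, 43, -13, 10, 1, -47] -> [-20, -51, -39, 7, 35, -21, 2, -7, -55]
  [20, -50, 40, -35] -> [20, -50, 40, -35] -> [12, -58, 32, -43]
  [41, 33, 16, 50] -> [41, 33, 16, 50] -> [33, 25, 8, 42]
  [36, 26, 22, -33, 39] -> [36, 26, 22, -33, 39] -> [28, 18, 14, -41, 31]
  [-40, -2, -26, -1, -26, -26] -> [-40, -2, -26, -1] -> [-48, -10, -34, -9]
  [-23, 25, -31, -6, -21] -> [-23, 25, -31, -6, -21] -> [-31, 17, -39, -14, -29]
  probe: [-2, -35, 43, -31, -18, -32, 10, -49] -> [-2, -35, 43, -31, -18, -32, 10, -49] -> [-10, -43, 35, -39, -26, -40, 2, -57]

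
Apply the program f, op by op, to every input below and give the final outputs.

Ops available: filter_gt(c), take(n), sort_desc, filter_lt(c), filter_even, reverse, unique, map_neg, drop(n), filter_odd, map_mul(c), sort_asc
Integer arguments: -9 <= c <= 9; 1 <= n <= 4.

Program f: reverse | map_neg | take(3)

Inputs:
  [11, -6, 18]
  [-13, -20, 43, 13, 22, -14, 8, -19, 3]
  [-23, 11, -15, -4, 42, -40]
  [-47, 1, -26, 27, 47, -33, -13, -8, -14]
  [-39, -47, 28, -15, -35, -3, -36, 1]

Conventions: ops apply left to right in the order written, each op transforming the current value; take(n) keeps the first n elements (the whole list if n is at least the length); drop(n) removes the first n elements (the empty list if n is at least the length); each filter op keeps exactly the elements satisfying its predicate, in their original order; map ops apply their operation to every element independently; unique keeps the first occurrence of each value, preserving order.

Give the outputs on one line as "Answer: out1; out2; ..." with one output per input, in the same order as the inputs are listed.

[-18, 6, -11]; [-3, 19, -8]; [40, -42, 4]; [14, 8, 13]; [-1, 36, 3]

Execution, op by op:
  [11, -6, 18] -> [18, -6, 11] -> [-18, 6, -11] -> [-18, 6, -11]
  [-13, -20, 43, 13, 22, -14, 8, -19, 3] -> [3, -19, 8, -14, 22, 13, 43, -20, -13] -> [-3, 19, -8, 14, -22, -13, -43, 20, 13] -> [-3, 19, -8]
  [-23, 11, -15, -4, 42, -40] -> [-40, 42, -4, -15, 11, -23] -> [40, -42, 4, 15, -11, 23] -> [40, -42, 4]
  [-47, 1, -26, 27, 47, -33, -13, -8, -14] -> [-14, -8, -13, -33, 47, 27, -26, 1, -47] -> [14, 8, 13, 33, -47, -27, 26, -1, 47] -> [14, 8, 13]
  [-39, -47, 28, -15, -35, -3, -36, 1] -> [1, -36, -3, -35, -15, 28, -47, -39] -> [-1, 36, 3, 35, 15, -28, 47, 39] -> [-1, 36, 3]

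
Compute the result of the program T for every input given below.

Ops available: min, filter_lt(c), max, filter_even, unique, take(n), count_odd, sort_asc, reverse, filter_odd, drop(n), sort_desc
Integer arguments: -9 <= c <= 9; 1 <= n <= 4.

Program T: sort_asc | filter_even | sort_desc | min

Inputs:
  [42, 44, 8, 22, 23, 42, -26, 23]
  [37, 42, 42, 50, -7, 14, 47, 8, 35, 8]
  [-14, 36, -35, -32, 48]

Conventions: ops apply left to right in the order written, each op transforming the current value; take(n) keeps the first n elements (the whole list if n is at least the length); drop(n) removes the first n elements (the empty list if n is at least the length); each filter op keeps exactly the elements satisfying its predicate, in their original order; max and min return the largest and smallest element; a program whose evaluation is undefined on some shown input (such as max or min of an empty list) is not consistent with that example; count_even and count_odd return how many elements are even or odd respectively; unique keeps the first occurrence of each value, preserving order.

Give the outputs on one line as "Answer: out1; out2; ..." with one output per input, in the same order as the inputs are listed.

-26; 8; -32

Execution, op by op:
  [42, 44, 8, 22, 23, 42, -26, 23] -> [-26, 8, 22, 23, 23, 42, 42, 44] -> [-26, 8, 22, 42, 42, 44] -> [44, 42, 42, 22, 8, -26] -> -26
  [37, 42, 42, 50, -7, 14, 47, 8, 35, 8] -> [-7, 8, 8, 14, 35, 37, 42, 42, 47, 50] -> [8, 8, 14, 42, 42, 50] -> [50, 42, 42, 14, 8, 8] -> 8
  [-14, 36, -35, -32, 48] -> [-35, -32, -14, 36, 48] -> [-32, -14, 36, 48] -> [48, 36, -14, -32] -> -32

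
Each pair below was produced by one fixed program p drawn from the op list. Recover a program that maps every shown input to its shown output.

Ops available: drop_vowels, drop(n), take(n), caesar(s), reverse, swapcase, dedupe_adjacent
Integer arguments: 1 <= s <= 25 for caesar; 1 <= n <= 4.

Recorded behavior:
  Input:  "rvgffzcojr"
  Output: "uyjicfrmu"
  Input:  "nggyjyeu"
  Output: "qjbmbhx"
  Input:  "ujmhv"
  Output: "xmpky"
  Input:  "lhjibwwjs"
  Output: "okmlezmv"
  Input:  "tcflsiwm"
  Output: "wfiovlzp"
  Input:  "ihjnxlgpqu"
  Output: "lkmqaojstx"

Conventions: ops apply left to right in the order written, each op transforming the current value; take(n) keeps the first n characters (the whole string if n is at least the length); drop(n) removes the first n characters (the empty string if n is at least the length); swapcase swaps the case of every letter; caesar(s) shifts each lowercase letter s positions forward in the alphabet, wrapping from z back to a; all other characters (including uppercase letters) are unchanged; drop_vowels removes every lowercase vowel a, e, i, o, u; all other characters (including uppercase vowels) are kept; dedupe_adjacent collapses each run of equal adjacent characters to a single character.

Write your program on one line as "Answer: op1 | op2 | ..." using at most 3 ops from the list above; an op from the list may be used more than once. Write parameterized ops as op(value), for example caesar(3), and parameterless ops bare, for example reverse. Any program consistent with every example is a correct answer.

dedupe_adjacent | caesar(3)

Check, running the answer program on each example:
  "rvgffzcojr" -> "rvgfzcojr" -> "uyjicfrmu"
  "nggyjyeu" -> "ngyjyeu" -> "qjbmbhx"
  "ujmhv" -> "ujmhv" -> "xmpky"
  "lhjibwwjs" -> "lhjibwjs" -> "okmlezmv"
  "tcflsiwm" -> "tcflsiwm" -> "wfiovlzp"
  "ihjnxlgpqu" -> "ihjnxlgpqu" -> "lkmqaojstx"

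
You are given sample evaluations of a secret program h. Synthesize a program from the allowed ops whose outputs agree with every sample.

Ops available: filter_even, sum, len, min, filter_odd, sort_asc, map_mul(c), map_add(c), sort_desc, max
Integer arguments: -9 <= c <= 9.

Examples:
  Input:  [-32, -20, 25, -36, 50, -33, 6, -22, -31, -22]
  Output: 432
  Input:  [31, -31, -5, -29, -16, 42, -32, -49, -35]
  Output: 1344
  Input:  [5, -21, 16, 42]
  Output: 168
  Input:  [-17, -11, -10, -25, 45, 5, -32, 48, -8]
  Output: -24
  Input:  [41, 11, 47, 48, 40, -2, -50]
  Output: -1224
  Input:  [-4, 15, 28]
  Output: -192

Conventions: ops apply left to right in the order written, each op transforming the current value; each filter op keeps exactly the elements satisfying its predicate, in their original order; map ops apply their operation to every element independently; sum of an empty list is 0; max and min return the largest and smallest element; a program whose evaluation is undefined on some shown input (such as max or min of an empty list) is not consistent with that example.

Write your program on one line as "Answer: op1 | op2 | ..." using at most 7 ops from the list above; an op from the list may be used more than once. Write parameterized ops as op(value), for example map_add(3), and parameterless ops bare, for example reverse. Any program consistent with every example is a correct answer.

filter_odd | sort_desc | map_add(1) | map_mul(-6) | map_mul(2) | sum

Check, running the answer program on each example:
  [-32, -20, 25, -36, 50, -33, 6, -22, -31, -22] -> [25, -33, -31] -> [25, -31, -33] -> [26, -30, -32] -> [-156, 180, 192] -> [-312, 360, 384] -> 432
  [31, -31, -5, -29, -16, 42, -32, -49, -35] -> [31, -31, -5, -29, -49, -35] -> [31, -5, -29, -31, -35, -49] -> [32, -4, -28, -30, -34, -48] -> [-192, 24, 168, 180, 204, 288] -> [-384, 48, 336, 360, 408, 576] -> 1344
  [5, -21, 16, 42] -> [5, -21] -> [5, -21] -> [6, -20] -> [-36, 120] -> [-72, 240] -> 168
  [-17, -11, -10, -25, 45, 5, -32, 48, -8] -> [-17, -11, -25, 45, 5] -> [45, 5, -11, -17, -25] -> [46, 6, -10, -16, -24] -> [-276, -36, 60, 96, 144] -> [-552, -72, 120, 192, 288] -> -24
  [41, 11, 47, 48, 40, -2, -50] -> [41, 11, 47] -> [47, 41, 11] -> [48, 42, 12] -> [-288, -252, -72] -> [-576, -504, -144] -> -1224
  [-4, 15, 28] -> [15] -> [15] -> [16] -> [-96] -> [-192] -> -192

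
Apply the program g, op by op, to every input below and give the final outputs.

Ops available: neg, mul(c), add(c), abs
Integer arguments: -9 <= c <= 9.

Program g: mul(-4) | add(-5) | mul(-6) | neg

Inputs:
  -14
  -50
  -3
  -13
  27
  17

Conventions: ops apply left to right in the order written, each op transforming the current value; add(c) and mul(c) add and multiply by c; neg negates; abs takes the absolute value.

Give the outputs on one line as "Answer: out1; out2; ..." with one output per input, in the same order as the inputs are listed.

306; 1170; 42; 282; -678; -438

Execution, op by op:
  -14 -> 56 -> 51 -> -306 -> 306
  -50 -> 200 -> 195 -> -1170 -> 1170
  -3 -> 12 -> 7 -> -42 -> 42
  -13 -> 52 -> 47 -> -282 -> 282
  27 -> -108 -> -113 -> 678 -> -678
  17 -> -68 -> -73 -> 438 -> -438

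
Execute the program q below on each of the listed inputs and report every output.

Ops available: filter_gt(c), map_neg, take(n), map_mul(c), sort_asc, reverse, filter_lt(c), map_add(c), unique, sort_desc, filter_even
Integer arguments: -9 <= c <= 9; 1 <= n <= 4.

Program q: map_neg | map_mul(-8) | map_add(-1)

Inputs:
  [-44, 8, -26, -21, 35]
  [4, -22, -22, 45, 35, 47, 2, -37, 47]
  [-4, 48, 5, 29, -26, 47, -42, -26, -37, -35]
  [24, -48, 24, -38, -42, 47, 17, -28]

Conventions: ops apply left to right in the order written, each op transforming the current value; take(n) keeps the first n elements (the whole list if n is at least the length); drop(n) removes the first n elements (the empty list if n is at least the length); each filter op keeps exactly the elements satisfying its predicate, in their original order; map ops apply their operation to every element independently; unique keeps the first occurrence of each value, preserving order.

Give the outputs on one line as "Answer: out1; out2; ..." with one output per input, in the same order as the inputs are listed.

Execution, op by op:
  [-44, 8, -26, -21, 35] -> [44, -8, 26, 21, -35] -> [-352, 64, -208, -168, 280] -> [-353, 63, -209, -169, 279]
  [4, -22, -22, 45, 35, 47, 2, -37, 47] -> [-4, 22, 22, -45, -35, -47, -2, 37, -47] -> [32, -176, -176, 360, 280, 376, 16, -296, 376] -> [31, -177, -177, 359, 279, 375, 15, -297, 375]
  [-4, 48, 5, 29, -26, 47, -42, -26, -37, -35] -> [4, -48, -5, -29, 26, -47, 42, 26, 37, 35] -> [-32, 384, 40, 232, -208, 376, -336, -208, -296, -280] -> [-33, 383, 39, 231, -209, 375, -337, -209, -297, -281]
  [24, -48, 24, -38, -42, 47, 17, -28] -> [-24, 48, -24, 38, 42, -47, -17, 28] -> [192, -384, 192, -304, -336, 376, 136, -224] -> [191, -385, 191, -305, -337, 375, 135, -225]

[-353, 63, -209, -169, 279]; [31, -177, -177, 359, 279, 375, 15, -297, 375]; [-33, 383, 39, 231, -209, 375, -337, -209, -297, -281]; [191, -385, 191, -305, -337, 375, 135, -225]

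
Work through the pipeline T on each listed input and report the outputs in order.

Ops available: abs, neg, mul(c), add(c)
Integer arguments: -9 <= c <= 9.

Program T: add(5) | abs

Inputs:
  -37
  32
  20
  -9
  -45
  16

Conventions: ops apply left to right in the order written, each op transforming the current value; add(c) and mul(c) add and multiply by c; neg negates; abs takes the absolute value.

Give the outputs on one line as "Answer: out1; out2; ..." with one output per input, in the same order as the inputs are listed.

32; 37; 25; 4; 40; 21

Execution, op by op:
  -37 -> -32 -> 32
  32 -> 37 -> 37
  20 -> 25 -> 25
  -9 -> -4 -> 4
  -45 -> -40 -> 40
  16 -> 21 -> 21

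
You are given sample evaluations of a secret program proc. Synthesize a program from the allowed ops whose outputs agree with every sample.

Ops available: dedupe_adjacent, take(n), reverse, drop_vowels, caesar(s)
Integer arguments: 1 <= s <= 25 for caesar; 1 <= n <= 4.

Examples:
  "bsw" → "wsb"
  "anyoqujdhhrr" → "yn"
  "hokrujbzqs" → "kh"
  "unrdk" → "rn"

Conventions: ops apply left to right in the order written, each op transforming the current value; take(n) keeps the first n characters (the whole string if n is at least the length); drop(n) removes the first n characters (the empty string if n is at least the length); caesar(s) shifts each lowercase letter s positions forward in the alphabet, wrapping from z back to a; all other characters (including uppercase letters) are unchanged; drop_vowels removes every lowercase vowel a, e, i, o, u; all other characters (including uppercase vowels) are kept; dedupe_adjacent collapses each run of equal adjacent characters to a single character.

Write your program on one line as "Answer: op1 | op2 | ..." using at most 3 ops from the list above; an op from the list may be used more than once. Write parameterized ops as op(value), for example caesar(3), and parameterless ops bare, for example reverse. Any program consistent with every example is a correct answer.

take(3) | reverse | drop_vowels

Check, running the answer program on each example:
  "bsw" -> "bsw" -> "wsb" -> "wsb"
  "anyoqujdhhrr" -> "any" -> "yna" -> "yn"
  "hokrujbzqs" -> "hok" -> "koh" -> "kh"
  "unrdk" -> "unr" -> "rnu" -> "rn"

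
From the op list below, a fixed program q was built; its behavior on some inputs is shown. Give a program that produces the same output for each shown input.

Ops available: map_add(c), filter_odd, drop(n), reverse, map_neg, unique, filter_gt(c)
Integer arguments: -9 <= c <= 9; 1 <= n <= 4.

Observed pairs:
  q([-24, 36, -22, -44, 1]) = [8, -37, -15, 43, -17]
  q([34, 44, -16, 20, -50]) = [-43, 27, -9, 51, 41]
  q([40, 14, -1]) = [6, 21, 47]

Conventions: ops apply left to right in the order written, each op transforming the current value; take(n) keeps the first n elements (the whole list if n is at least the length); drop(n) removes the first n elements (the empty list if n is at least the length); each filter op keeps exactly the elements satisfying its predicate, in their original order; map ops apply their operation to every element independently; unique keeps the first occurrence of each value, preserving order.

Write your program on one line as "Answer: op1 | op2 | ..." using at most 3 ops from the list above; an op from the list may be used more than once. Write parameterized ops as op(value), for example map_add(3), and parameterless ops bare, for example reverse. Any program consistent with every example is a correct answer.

reverse | map_add(7)

Check, running the answer program on each example:
  [-24, 36, -22, -44, 1] -> [1, -44, -22, 36, -24] -> [8, -37, -15, 43, -17]
  [34, 44, -16, 20, -50] -> [-50, 20, -16, 44, 34] -> [-43, 27, -9, 51, 41]
  [40, 14, -1] -> [-1, 14, 40] -> [6, 21, 47]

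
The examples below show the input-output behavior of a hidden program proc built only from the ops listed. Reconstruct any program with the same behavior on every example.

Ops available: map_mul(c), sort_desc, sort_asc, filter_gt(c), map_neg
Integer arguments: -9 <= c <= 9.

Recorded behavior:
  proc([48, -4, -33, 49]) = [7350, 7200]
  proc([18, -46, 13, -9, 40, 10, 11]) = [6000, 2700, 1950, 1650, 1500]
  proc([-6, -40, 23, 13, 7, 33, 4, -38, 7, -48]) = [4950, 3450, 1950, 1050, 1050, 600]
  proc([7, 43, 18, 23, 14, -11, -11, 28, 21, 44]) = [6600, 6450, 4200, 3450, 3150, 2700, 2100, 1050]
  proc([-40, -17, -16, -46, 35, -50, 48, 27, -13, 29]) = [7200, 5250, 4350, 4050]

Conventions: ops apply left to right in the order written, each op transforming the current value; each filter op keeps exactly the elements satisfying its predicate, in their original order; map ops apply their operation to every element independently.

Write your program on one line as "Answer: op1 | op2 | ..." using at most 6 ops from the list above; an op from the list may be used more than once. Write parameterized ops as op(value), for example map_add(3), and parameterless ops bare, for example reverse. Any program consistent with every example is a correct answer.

map_mul(-6) | map_mul(-5) | sort_desc | map_neg | map_mul(-5) | filter_gt(-7)

Check, running the answer program on each example:
  [48, -4, -33, 49] -> [-288, 24, 198, -294] -> [1440, -120, -990, 1470] -> [1470, 1440, -120, -990] -> [-1470, -1440, 120, 990] -> [7350, 7200, -600, -4950] -> [7350, 7200]
  [18, -46, 13, -9, 40, 10, 11] -> [-108, 276, -78, 54, -240, -60, -66] -> [540, -1380, 390, -270, 1200, 300, 330] -> [1200, 540, 390, 330, 300, -270, -1380] -> [-1200, -540, -390, -330, -300, 270, 1380] -> [6000, 2700, 1950, 1650, 1500, -1350, -6900] -> [6000, 2700, 1950, 1650, 1500]
  [-6, -40, 23, 13, 7, 33, 4, -38, 7, -48] -> [36, 240, -138, -78, -42, -198, -24, 228, -42, 288] -> [-180, -1200, 690, 390, 210, 990, 120, -1140, 210, -1440] -> [990, 690, 390, 210, 210, 120, -180, -1140, -1200, -1440] -> [-990, -690, -390, -210, -210, -120, 180, 1140, 1200, 1440] -> [4950, 3450, 1950, 1050, 1050, 600, -900, -5700, -6000, -7200] -> [4950, 3450, 1950, 1050, 1050, 600]
  [7, 43, 18, 23, 14, -11, -11, 28, 21, 44] -> [-42, -258, -108, -138, -84, 66, 66, -168, -126, -264] -> [210, 1290, 540, 690, 420, -330, -330, 840, 630, 1320] -> [1320, 1290, 840, 690, 630, 540, 420, 210, -330, -330] -> [-1320, -1290, -840, -690, -630, -540, -420, -210, 330, 330] -> [6600, 6450, 4200, 3450, 3150, 2700, 2100, 1050, -1650, -1650] -> [6600, 6450, 4200, 3450, 3150, 2700, 2100, 1050]
  [-40, -17, -16, -46, 35, -50, 48, 27, -13, 29] -> [240, 102, 96, 276, -210, 300, -288, -162, 78, -174] -> [-1200, -510, -480, -1380, 1050, -1500, 1440, 810, -390, 870] -> [1440, 1050, 870, 810, -390, -480, -510, -1200, -1380, -1500] -> [-1440, -1050, -870, -810, 390, 480, 510, 1200, 1380, 1500] -> [7200, 5250, 4350, 4050, -1950, -2400, -2550, -6000, -6900, -7500] -> [7200, 5250, 4350, 4050]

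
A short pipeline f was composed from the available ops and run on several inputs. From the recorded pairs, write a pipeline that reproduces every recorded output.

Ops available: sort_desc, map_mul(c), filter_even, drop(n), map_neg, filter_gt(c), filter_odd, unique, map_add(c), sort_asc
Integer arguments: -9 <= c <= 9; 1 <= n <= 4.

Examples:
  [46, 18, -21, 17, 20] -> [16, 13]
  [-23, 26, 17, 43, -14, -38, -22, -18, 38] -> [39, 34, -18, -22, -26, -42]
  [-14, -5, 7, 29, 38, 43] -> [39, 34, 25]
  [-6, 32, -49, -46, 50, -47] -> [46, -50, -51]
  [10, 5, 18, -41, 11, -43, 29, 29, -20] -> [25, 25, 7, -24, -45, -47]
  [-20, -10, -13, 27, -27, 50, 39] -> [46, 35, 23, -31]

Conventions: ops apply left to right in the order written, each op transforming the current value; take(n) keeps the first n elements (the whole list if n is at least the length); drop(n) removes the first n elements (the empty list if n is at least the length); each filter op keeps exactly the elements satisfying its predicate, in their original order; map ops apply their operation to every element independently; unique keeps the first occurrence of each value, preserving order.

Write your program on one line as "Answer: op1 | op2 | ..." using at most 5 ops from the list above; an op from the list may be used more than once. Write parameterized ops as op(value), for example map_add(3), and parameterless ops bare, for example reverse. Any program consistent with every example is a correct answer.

drop(3) | map_add(-7) | map_add(3) | sort_asc | sort_desc

Check, running the answer program on each example:
  [46, 18, -21, 17, 20] -> [17, 20] -> [10, 13] -> [13, 16] -> [13, 16] -> [16, 13]
  [-23, 26, 17, 43, -14, -38, -22, -18, 38] -> [43, -14, -38, -22, -18, 38] -> [36, -21, -45, -29, -25, 31] -> [39, -18, -42, -26, -22, 34] -> [-42, -26, -22, -18, 34, 39] -> [39, 34, -18, -22, -26, -42]
  [-14, -5, 7, 29, 38, 43] -> [29, 38, 43] -> [22, 31, 36] -> [25, 34, 39] -> [25, 34, 39] -> [39, 34, 25]
  [-6, 32, -49, -46, 50, -47] -> [-46, 50, -47] -> [-53, 43, -54] -> [-50, 46, -51] -> [-51, -50, 46] -> [46, -50, -51]
  [10, 5, 18, -41, 11, -43, 29, 29, -20] -> [-41, 11, -43, 29, 29, -20] -> [-48, 4, -50, 22, 22, -27] -> [-45, 7, -47, 25, 25, -24] -> [-47, -45, -24, 7, 25, 25] -> [25, 25, 7, -24, -45, -47]
  [-20, -10, -13, 27, -27, 50, 39] -> [27, -27, 50, 39] -> [20, -34, 43, 32] -> [23, -31, 46, 35] -> [-31, 23, 35, 46] -> [46, 35, 23, -31]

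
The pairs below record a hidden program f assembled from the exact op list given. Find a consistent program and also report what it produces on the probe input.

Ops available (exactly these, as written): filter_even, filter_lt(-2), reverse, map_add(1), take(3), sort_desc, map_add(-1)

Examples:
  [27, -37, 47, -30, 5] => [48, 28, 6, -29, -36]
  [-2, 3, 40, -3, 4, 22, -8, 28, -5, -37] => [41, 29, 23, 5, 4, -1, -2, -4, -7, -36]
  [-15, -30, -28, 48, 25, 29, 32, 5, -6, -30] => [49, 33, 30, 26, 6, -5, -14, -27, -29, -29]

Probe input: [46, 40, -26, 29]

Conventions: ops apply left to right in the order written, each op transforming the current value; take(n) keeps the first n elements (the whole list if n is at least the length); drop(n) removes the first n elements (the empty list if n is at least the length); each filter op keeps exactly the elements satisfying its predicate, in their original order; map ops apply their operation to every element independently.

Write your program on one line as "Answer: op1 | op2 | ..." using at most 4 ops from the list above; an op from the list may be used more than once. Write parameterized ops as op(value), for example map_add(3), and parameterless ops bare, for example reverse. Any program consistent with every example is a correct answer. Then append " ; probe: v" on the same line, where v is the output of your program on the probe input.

map_add(1) | reverse | sort_desc ; probe: [47, 41, 30, -25]

Check, running the answer program on each example:
  [27, -37, 47, -30, 5] -> [28, -36, 48, -29, 6] -> [6, -29, 48, -36, 28] -> [48, 28, 6, -29, -36]
  [-2, 3, 40, -3, 4, 22, -8, 28, -5, -37] -> [-1, 4, 41, -2, 5, 23, -7, 29, -4, -36] -> [-36, -4, 29, -7, 23, 5, -2, 41, 4, -1] -> [41, 29, 23, 5, 4, -1, -2, -4, -7, -36]
  [-15, -30, -28, 48, 25, 29, 32, 5, -6, -30] -> [-14, -29, -27, 49, 26, 30, 33, 6, -5, -29] -> [-29, -5, 6, 33, 30, 26, 49, -27, -29, -14] -> [49, 33, 30, 26, 6, -5, -14, -27, -29, -29]
  probe: [46, 40, -26, 29] -> [47, 41, -25, 30] -> [30, -25, 41, 47] -> [47, 41, 30, -25]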